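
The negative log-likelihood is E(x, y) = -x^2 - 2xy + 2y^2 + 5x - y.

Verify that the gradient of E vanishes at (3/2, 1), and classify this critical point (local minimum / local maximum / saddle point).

∇E = (-2x - 2y + 5, -2x + 4y - 1); substituting (3/2, 1) gives ∇E = (0, 0), so (3/2, 1) is indeed a critical point.
The Hessian of E is constant: H = [[-2, -2], [-2, 4]].
det(H) = (-2)·4 − (-2)² = -12.
Since det(H) < 0, H is indefinite and the critical point is a saddle point.

saddle point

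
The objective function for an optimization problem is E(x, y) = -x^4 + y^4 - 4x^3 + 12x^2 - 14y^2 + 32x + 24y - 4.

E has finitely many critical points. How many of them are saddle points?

E separates as a function of x plus a function of y, so ∇E=0 decouples.
∂E/∂x = -4(x - 2)(x + 1)(x + 4) = 0 at x ∈ {-4, -1, 2}; ∂E/∂y = 4(y - 2)(y - 1)(y + 3) = 0 at y ∈ {-3, 1, 2}.
The Hessian is diagonal: diag(E_xx, E_yy). Second derivatives: E_xx(-4)=-72, E_xx(-1)=36, E_xx(2)=-72; E_yy(-3)=80, E_yy(1)=-16, E_yy(2)=20.
Saddle points occur where the two diagonal entries have opposite signs: (-4, -3), (-4, 2), (-1, 1), (2, -3), (2, 2). Count: 5.

5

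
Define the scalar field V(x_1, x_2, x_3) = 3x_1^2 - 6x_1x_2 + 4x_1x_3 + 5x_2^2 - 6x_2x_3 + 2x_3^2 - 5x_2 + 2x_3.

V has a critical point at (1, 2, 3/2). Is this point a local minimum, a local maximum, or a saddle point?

local minimum

The Hessian is constant: H = [[6, -6, 4], [-6, 10, -6], [4, -6, 4]].
Leading principal minors: Δ₁ = 6, Δ₂ = 24, Δ₃ = 8.
All leading minors are positive, so H is positive definite: a local minimum.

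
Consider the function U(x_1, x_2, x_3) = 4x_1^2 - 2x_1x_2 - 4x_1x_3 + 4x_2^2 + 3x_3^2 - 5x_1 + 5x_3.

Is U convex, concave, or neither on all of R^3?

U is quadratic, so its Hessian is the constant matrix H = [[8, -2, -4], [-2, 8, 0], [-4, 0, 6]].
Leading principal minors: 8, 60, 232.
All positive ⇒ H ≻ 0 ⇒ convex.

convex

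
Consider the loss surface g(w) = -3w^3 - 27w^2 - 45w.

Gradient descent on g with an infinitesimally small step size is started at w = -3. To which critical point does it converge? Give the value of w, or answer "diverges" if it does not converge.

g'(w) = -9(w + 1)(w + 5), so g'(-3) = 36.
Gradient descent moves in the -g' direction, i.e. w is decreasing.
The nearest critical point in that direction is w = -5, where g'' = 36 > 0 (a local minimum). The iterate converges there.

-5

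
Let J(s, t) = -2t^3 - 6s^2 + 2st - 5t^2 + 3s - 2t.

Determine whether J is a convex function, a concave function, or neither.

neither

The term -2t^3 is cubic, so the Hessian is not constant.
∂²J/∂t² = -12t - 10, which takes both signs as t varies (negative for sufficiently large t). A diagonal entry of the Hessian changing sign means the Hessian is neither positive- nor negative-semidefinite on all of R^2.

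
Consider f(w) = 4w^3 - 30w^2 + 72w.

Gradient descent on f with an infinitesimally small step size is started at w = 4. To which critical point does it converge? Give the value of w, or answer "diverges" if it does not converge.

3

f'(w) = 12(w - 3)(w - 2), so f'(4) = 24.
Gradient descent moves in the -f' direction, i.e. w is decreasing.
The nearest critical point in that direction is w = 3, where f'' = 12 > 0 (a local minimum). The iterate converges there.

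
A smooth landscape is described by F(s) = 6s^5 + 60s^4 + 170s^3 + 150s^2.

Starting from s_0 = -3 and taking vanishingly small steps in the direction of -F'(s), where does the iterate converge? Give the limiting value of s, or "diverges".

-2

F'(s) = 30s(s + 1)(s + 2)(s + 5), so F'(-3) = -360.
Gradient descent moves in the -F' direction, i.e. s is increasing.
The nearest critical point in that direction is s = -2, where F'' = 180 > 0 (a local minimum). The iterate converges there.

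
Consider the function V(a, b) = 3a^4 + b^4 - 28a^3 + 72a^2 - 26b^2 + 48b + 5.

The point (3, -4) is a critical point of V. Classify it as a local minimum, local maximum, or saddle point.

saddle point

The mixed partial ∂²V/∂a∂b is 0, so the Hessian at any point is diag(V_aa, V_bb) = diag(12(3a^2 - 14a + 12), 4(3b^2 - 13)).
At (3, -4): H = diag(-36, 140).
The eigenvalues have opposite signs, so H is indefinite: a saddle point.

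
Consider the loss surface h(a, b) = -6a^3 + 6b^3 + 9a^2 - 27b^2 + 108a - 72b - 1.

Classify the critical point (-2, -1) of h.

The mixed partial ∂²h/∂a∂b is 0, so the Hessian at any point is diag(h_aa, h_bb) = diag(18(-2a + 1), 18(2b - 3)).
At (-2, -1): H = diag(90, -90).
The eigenvalues have opposite signs, so H is indefinite: a saddle point.

saddle point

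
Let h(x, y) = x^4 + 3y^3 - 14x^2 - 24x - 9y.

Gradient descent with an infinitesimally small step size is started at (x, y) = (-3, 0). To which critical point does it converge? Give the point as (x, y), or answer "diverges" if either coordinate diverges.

(-2, 1)

h is separable, so gradient descent decouples: x follows -∂h/∂x, y follows -∂h/∂y.
∂h/∂x = 4(x - 3)(x + 1)(x + 2); at x=-3 this is -48, so x increases.
∂h/∂y = 9(y - 1)(y + 1); at y=0 this is -9, so y increases.
x converges to its nearest critical value -2 (a local min of the x-part); y converges to 1. The iterate converges to (-2, 1).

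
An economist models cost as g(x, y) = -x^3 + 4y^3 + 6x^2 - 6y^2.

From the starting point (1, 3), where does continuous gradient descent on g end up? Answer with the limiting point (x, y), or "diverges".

g is separable, so gradient descent decouples: x follows -∂g/∂x, y follows -∂g/∂y.
∂g/∂x = -3x(x - 4); at x=1 this is 9, so x decreases.
∂g/∂y = 12y(y - 1); at y=3 this is 72, so y decreases.
x converges to its nearest critical value 0 (a local min of the x-part); y converges to 1. The iterate converges to (0, 1).

(0, 1)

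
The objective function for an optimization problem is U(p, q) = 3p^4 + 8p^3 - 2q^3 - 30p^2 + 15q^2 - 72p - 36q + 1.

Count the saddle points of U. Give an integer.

U separates as a function of p plus a function of q, so ∇U=0 decouples.
∂U/∂p = 12(p - 2)(p + 1)(p + 3) = 0 at p ∈ {-3, -1, 2}; ∂U/∂q = -6(q - 3)(q - 2) = 0 at q ∈ {2, 3}.
The Hessian is diagonal: diag(U_pp, U_qq). Second derivatives: U_pp(-3)=120, U_pp(-1)=-72, U_pp(2)=180; U_qq(2)=6, U_qq(3)=-6.
Saddle points occur where the two diagonal entries have opposite signs: (-3, 3), (-1, 2), (2, 3). Count: 3.

3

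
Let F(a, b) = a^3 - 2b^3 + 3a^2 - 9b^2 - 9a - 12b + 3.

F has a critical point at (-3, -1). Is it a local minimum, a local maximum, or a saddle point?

local maximum

The mixed partial ∂²F/∂a∂b is 0, so the Hessian at any point is diag(F_aa, F_bb) = diag(6(a + 1), -6(2b + 3)).
At (-3, -1): H = diag(-12, -6).
Both eigenvalues are negative, so H is negative definite: a local maximum.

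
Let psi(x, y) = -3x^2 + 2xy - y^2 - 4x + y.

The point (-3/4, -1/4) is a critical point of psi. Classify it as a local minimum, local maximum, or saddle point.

local maximum

The Hessian of psi is constant: H = [[-6, 2], [2, -2]].
det(H) = (-6)·(-2) − 2² = 8.
det(H) > 0 and tr(H) = -8 < 0, so H is negative definite and the point is a local maximum.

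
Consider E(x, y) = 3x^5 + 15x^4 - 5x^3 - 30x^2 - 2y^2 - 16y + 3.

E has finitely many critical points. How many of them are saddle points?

2

E separates as a function of x plus a function of y, so ∇E=0 decouples.
∂E/∂x = 15x(x - 1)(x + 1)(x + 4) = 0 at x ∈ {-4, -1, 0, 1}; ∂E/∂y = -4(y + 4) = 0 at y ∈ {-4}.
The Hessian is diagonal: diag(E_xx, E_yy). Second derivatives: E_xx(-4)=-900, E_xx(-1)=90, E_xx(0)=-60, E_xx(1)=150; E_yy(-4)=-4.
Saddle points occur where the two diagonal entries have opposite signs: (-1, -4), (1, -4). Count: 2.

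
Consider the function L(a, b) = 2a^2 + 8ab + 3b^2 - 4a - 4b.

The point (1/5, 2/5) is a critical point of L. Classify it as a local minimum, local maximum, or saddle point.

saddle point

The Hessian of L is constant: H = [[4, 8], [8, 6]].
det(H) = 4·6 − 8² = -40.
Since det(H) < 0, H is indefinite and the critical point is a saddle point.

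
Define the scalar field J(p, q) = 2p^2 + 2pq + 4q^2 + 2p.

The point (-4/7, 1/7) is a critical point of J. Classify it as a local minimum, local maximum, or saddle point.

local minimum

The Hessian of J is constant: H = [[4, 2], [2, 8]].
det(H) = 4·8 − 2² = 28.
det(H) > 0 and tr(H) = 12 > 0, so H is positive definite and the point is a local minimum.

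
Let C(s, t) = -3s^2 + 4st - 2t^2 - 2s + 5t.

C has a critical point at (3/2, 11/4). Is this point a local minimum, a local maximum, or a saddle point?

local maximum

The Hessian of C is constant: H = [[-6, 4], [4, -4]].
det(H) = (-6)·(-4) − 4² = 8.
det(H) > 0 and tr(H) = -10 < 0, so H is negative definite and the point is a local maximum.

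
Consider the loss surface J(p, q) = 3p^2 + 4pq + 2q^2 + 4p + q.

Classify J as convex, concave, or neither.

J is quadratic, so its Hessian is the constant matrix H = [[6, 4], [4, 4]].
det(H) = 8, tr(H) = 10.
det(H) > 0 and tr(H) > 0, so H is positive definite everywhere: convex.

convex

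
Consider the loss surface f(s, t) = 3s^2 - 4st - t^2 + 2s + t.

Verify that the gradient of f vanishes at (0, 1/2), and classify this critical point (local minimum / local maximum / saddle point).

∇f = (6s - 4t + 2, -4s - 2t + 1); substituting (0, 1/2) gives ∇f = (0, 0), so (0, 1/2) is indeed a critical point.
The Hessian of f is constant: H = [[6, -4], [-4, -2]].
det(H) = 6·(-2) − (-4)² = -28.
Since det(H) < 0, H is indefinite and the critical point is a saddle point.

saddle point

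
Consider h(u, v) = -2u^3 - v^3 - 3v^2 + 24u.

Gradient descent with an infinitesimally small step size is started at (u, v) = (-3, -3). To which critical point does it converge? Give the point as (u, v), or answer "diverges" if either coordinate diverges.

(-2, -2)

h is separable, so gradient descent decouples: u follows -∂h/∂u, v follows -∂h/∂v.
∂h/∂u = -6(u - 2)(u + 2); at u=-3 this is -30, so u increases.
∂h/∂v = -3v(v + 2); at v=-3 this is -9, so v increases.
u converges to its nearest critical value -2 (a local min of the u-part); v converges to -2. The iterate converges to (-2, -2).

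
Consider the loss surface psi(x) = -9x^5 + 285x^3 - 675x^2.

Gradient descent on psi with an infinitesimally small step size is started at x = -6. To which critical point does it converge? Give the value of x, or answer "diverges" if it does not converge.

psi'(x) = -45x(x - 3)(x - 2)(x + 5), so psi'(-6) = -19440.
Gradient descent moves in the -psi' direction, i.e. x is increasing.
The nearest critical point in that direction is x = -5, where psi'' = 12600 > 0 (a local minimum). The iterate converges there.

-5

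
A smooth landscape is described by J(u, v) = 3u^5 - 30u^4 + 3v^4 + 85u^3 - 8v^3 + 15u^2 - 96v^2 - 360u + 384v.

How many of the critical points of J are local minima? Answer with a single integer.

4

J separates as a function of u plus a function of v, so ∇J=0 decouples.
∂J/∂u = 15(u - 4)(u - 3)(u - 2)(u + 1) = 0 at u ∈ {-1, 2, 3, 4}; ∂J/∂v = 12(v - 4)(v - 2)(v + 4) = 0 at v ∈ {-4, 2, 4}.
The Hessian is diagonal: diag(J_uu, J_vv). Second derivatives: J_uu(-1)=-900, J_uu(2)=90, J_uu(3)=-60, J_uu(4)=150; J_vv(-4)=576, J_vv(2)=-144, J_vv(4)=192.
Local minima occur where both diagonal entries positive: (2, -4), (2, 4), (4, -4), (4, 4). Count: 4.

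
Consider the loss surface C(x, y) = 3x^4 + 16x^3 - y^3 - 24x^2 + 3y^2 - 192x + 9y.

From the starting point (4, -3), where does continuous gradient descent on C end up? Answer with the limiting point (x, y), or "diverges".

(2, -1)

C is separable, so gradient descent decouples: x follows -∂C/∂x, y follows -∂C/∂y.
∂C/∂x = 12(x - 2)(x + 2)(x + 4); at x=4 this is 1152, so x decreases.
∂C/∂y = -3(y - 3)(y + 1); at y=-3 this is -36, so y increases.
x converges to its nearest critical value 2 (a local min of the x-part); y converges to -1. The iterate converges to (2, -1).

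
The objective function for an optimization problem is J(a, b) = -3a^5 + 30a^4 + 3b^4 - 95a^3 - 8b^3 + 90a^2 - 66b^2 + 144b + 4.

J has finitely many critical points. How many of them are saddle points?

6

J separates as a function of a plus a function of b, so ∇J=0 decouples.
∂J/∂a = -15a(a - 4)(a - 3)(a - 1) = 0 at a ∈ {0, 1, 3, 4}; ∂J/∂b = 12(b - 4)(b - 1)(b + 3) = 0 at b ∈ {-3, 1, 4}.
The Hessian is diagonal: diag(J_aa, J_bb). Second derivatives: J_aa(0)=180, J_aa(1)=-90, J_aa(3)=90, J_aa(4)=-180; J_bb(-3)=336, J_bb(1)=-144, J_bb(4)=252.
Saddle points occur where the two diagonal entries have opposite signs: (0, 1), (1, -3), (1, 4), (3, 1), (4, -3), (4, 4). Count: 6.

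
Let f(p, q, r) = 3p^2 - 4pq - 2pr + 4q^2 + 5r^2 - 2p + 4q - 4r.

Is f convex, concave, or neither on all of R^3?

convex

f is quadratic, so its Hessian is the constant matrix H = [[6, -4, -2], [-4, 8, 0], [-2, 0, 10]].
Leading principal minors: 6, 32, 288.
All positive ⇒ H ≻ 0 ⇒ convex.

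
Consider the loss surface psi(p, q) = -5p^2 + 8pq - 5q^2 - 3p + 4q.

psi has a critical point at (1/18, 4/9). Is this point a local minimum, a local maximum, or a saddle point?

The Hessian of psi is constant: H = [[-10, 8], [8, -10]].
det(H) = (-10)·(-10) − 8² = 36.
det(H) > 0 and tr(H) = -20 < 0, so H is negative definite and the point is a local maximum.

local maximum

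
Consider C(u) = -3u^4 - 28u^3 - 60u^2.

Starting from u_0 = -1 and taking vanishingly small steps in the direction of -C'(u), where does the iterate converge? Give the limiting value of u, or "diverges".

C'(u) = -12u(u + 2)(u + 5), so C'(-1) = 48.
Gradient descent moves in the -C' direction, i.e. u is decreasing.
The nearest critical point in that direction is u = -2, where C'' = 72 > 0 (a local minimum). The iterate converges there.

-2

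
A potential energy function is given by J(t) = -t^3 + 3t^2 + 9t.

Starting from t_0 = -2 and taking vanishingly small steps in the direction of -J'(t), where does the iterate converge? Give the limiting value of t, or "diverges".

J'(t) = -3(t - 3)(t + 1), so J'(-2) = -15.
Gradient descent moves in the -J' direction, i.e. t is increasing.
The nearest critical point in that direction is t = -1, where J'' = 12 > 0 (a local minimum). The iterate converges there.

-1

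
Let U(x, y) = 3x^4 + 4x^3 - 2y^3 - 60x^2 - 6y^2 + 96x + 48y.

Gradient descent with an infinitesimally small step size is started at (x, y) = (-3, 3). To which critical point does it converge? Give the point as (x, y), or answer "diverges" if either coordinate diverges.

U is separable, so gradient descent decouples: x follows -∂U/∂x, y follows -∂U/∂y.
∂U/∂x = 12(x - 2)(x - 1)(x + 4); at x=-3 this is 240, so x decreases.
∂U/∂y = -6(y - 2)(y + 4); at y=3 this is -42, so y increases.
The y-coordinate has no critical point in that direction and runs off to infinity.

diverges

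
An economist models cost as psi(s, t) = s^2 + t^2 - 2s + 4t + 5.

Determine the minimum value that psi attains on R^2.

0

psi(s,t) separates as P(s) + Q(t) + 5, so its minimum is min P + min Q + 5.
P'(s) = 2s - 2 vanishes at s ∈ {1}; Q'(t) = 2(t + 2) vanishes at t ∈ {-2}.
Local minima of P (where P''>0): P(1)=-1. Local minima of Q: Q(-2)=-4.
So the global minimum of psi is P(1) + Q(-2) + 5 = -1 − 4 + 5 = 0, attained at (1, -2).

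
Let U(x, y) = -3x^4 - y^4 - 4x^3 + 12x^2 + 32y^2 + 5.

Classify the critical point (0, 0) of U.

The mixed partial ∂²U/∂x∂y is 0, so the Hessian at any point is diag(U_xx, U_yy) = diag(12(-3x^2 - 2x + 2), 4(-3y^2 + 16)).
At (0, 0): H = diag(24, 64).
Both eigenvalues are positive, so H is positive definite: a local minimum.

local minimum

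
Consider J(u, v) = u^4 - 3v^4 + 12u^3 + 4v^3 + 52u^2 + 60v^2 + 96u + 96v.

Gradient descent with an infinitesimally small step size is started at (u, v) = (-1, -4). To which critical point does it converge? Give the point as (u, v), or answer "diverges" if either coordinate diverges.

diverges

J is separable, so gradient descent decouples: u follows -∂J/∂u, v follows -∂J/∂v.
∂J/∂u = 4(u + 2)(u + 3)(u + 4); at u=-1 this is 24, so u decreases.
∂J/∂v = -12(v - 4)(v + 1)(v + 2); at v=-4 this is 576, so v decreases.
The v-coordinate has no critical point in that direction and runs off to infinity.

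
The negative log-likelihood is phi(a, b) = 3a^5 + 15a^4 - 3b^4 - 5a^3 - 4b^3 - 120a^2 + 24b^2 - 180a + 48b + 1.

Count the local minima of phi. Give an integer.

phi separates as a function of a plus a function of b, so ∇phi=0 decouples.
∂phi/∂a = 15(a - 2)(a + 1)(a + 2)(a + 3) = 0 at a ∈ {-3, -2, -1, 2}; ∂phi/∂b = -12(b - 2)(b + 1)(b + 2) = 0 at b ∈ {-2, -1, 2}.
The Hessian is diagonal: diag(phi_aa, phi_bb). Second derivatives: phi_aa(-3)=-150, phi_aa(-2)=60, phi_aa(-1)=-90, phi_aa(2)=900; phi_bb(-2)=-48, phi_bb(-1)=36, phi_bb(2)=-144.
Local minima occur where both diagonal entries positive: (-2, -1), (2, -1). Count: 2.

2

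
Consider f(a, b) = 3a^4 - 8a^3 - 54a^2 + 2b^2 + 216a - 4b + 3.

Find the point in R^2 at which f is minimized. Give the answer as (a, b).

f(a,b) separates as P(a) + Q(b) + 3, so its minimum is min P + min Q + 3.
P'(a) = 12(a - 3)(a - 2)(a + 3) vanishes at a ∈ {-3, 2, 3}; Q'(b) = 4b - 4 vanishes at b ∈ {1}.
Local minima of P (where P''>0): P(-3)=-675, P(3)=189. Local minima of Q: Q(1)=-2.
So the global minimum of f is P(-3) + Q(1) + 3 = -675 − 2 + 3 = -674, attained at (-3, 1).

(-3, 1)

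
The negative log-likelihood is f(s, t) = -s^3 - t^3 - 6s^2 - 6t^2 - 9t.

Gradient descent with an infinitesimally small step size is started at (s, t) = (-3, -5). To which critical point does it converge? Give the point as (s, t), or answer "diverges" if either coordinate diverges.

f is separable, so gradient descent decouples: s follows -∂f/∂s, t follows -∂f/∂t.
∂f/∂s = -3s(s + 4); at s=-3 this is 9, so s decreases.
∂f/∂t = -3(t + 1)(t + 3); at t=-5 this is -24, so t increases.
s converges to its nearest critical value -4 (a local min of the s-part); t converges to -3. The iterate converges to (-4, -3).

(-4, -3)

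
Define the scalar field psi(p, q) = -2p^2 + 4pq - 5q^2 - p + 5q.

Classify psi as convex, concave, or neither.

concave

psi is quadratic, so its Hessian is the constant matrix H = [[-4, 4], [4, -10]].
det(H) = 24, tr(H) = -14.
det(H) > 0 and tr(H) < 0, so H is negative definite everywhere: concave.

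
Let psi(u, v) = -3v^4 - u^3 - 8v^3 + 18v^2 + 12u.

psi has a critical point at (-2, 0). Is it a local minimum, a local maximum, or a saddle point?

local minimum

The mixed partial ∂²psi/∂u∂v is 0, so the Hessian at any point is diag(psi_uu, psi_vv) = diag(-6u, 12(-3v^2 - 4v + 3)).
At (-2, 0): H = diag(12, 36).
Both eigenvalues are positive, so H is positive definite: a local minimum.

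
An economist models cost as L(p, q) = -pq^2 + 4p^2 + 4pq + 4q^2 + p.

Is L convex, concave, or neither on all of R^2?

The term -pq^2 is cubic, so the Hessian is not constant.
∂²L/∂q² = -2p + 8, which takes both signs as p varies (negative for sufficiently large p). A diagonal entry of the Hessian changing sign means the Hessian is neither positive- nor negative-semidefinite on all of R^2.

neither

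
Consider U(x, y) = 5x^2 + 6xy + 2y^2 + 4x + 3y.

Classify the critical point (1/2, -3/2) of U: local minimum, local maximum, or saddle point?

The Hessian of U is constant: H = [[10, 6], [6, 4]].
det(H) = 10·4 − 6² = 4.
det(H) > 0 and tr(H) = 14 > 0, so H is positive definite and the point is a local minimum.

local minimum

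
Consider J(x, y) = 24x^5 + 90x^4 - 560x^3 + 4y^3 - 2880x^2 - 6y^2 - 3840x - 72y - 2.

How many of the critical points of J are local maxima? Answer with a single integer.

2

J separates as a function of x plus a function of y, so ∇J=0 decouples.
∂J/∂x = 120(x - 4)(x + 1)(x + 2)(x + 4) = 0 at x ∈ {-4, -2, -1, 4}; ∂J/∂y = 12(y - 3)(y + 2) = 0 at y ∈ {-2, 3}.
The Hessian is diagonal: diag(J_xx, J_yy). Second derivatives: J_xx(-4)=-5760, J_xx(-2)=1440, J_xx(-1)=-1800, J_xx(4)=28800; J_yy(-2)=-60, J_yy(3)=60.
Local maxima occur where both diagonal entries negative: (-4, -2), (-1, -2). Count: 2.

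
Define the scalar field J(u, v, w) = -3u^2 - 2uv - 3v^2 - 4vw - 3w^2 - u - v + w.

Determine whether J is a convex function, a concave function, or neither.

J is quadratic, so its Hessian is the constant matrix H = [[-6, -2, 0], [-2, -6, -4], [0, -4, -6]].
Leading principal minors: -6, 32, -96.
Signs alternate −, +, − ⇒ H ≺ 0 ⇒ concave.

concave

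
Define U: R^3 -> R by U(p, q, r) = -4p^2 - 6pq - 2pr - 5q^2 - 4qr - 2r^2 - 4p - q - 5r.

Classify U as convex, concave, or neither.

concave

U is quadratic, so its Hessian is the constant matrix H = [[-8, -6, -2], [-6, -10, -4], [-2, -4, -4]].
Leading principal minors: -8, 44, -104.
Signs alternate −, +, − ⇒ H ≺ 0 ⇒ concave.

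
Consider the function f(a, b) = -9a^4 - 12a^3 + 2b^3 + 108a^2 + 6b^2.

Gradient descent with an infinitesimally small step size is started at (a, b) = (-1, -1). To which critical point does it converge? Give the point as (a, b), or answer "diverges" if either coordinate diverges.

f is separable, so gradient descent decouples: a follows -∂f/∂a, b follows -∂f/∂b.
∂f/∂a = -36a(a - 2)(a + 3); at a=-1 this is -216, so a increases.
∂f/∂b = 6b(b + 2); at b=-1 this is -6, so b increases.
a converges to its nearest critical value 0 (a local min of the a-part); b converges to 0. The iterate converges to (0, 0).

(0, 0)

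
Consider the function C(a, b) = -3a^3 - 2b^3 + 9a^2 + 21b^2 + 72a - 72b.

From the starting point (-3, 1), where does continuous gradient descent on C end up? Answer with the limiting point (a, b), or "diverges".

C is separable, so gradient descent decouples: a follows -∂C/∂a, b follows -∂C/∂b.
∂C/∂a = -9(a - 4)(a + 2); at a=-3 this is -63, so a increases.
∂C/∂b = -6(b - 4)(b - 3); at b=1 this is -36, so b increases.
a converges to its nearest critical value -2 (a local min of the a-part); b converges to 3. The iterate converges to (-2, 3).

(-2, 3)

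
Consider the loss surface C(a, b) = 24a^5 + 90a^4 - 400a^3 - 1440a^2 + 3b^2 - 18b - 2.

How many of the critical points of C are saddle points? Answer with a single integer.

2

C separates as a function of a plus a function of b, so ∇C=0 decouples.
∂C/∂a = 120a(a - 3)(a + 2)(a + 4) = 0 at a ∈ {-4, -2, 0, 3}; ∂C/∂b = 6(b - 3) = 0 at b ∈ {3}.
The Hessian is diagonal: diag(C_aa, C_bb). Second derivatives: C_aa(-4)=-6720, C_aa(-2)=2400, C_aa(0)=-2880, C_aa(3)=12600; C_bb(3)=6.
Saddle points occur where the two diagonal entries have opposite signs: (-4, 3), (0, 3). Count: 2.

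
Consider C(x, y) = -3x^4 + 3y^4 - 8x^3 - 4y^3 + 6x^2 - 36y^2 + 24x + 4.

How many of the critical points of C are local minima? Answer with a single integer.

2

C separates as a function of x plus a function of y, so ∇C=0 decouples.
∂C/∂x = -12(x - 1)(x + 1)(x + 2) = 0 at x ∈ {-2, -1, 1}; ∂C/∂y = 12y(y - 3)(y + 2) = 0 at y ∈ {-2, 0, 3}.
The Hessian is diagonal: diag(C_xx, C_yy). Second derivatives: C_xx(-2)=-36, C_xx(-1)=24, C_xx(1)=-72; C_yy(-2)=120, C_yy(0)=-72, C_yy(3)=180.
Local minima occur where both diagonal entries positive: (-1, -2), (-1, 3). Count: 2.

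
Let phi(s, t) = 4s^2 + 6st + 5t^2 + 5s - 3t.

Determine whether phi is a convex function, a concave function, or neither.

convex

phi is quadratic, so its Hessian is the constant matrix H = [[8, 6], [6, 10]].
det(H) = 44, tr(H) = 18.
det(H) > 0 and tr(H) > 0, so H is positive definite everywhere: convex.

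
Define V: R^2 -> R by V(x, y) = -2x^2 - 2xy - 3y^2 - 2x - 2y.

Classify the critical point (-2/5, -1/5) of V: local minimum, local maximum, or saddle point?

The Hessian of V is constant: H = [[-4, -2], [-2, -6]].
det(H) = (-4)·(-6) − (-2)² = 20.
det(H) > 0 and tr(H) = -10 < 0, so H is negative definite and the point is a local maximum.

local maximum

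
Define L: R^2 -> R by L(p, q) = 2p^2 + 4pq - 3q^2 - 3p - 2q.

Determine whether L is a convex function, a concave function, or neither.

L is quadratic, so its Hessian is the constant matrix H = [[4, 4], [4, -6]].
det(H) = -40, tr(H) = -2.
det(H) < 0, so H is indefinite: neither convex nor concave.

neither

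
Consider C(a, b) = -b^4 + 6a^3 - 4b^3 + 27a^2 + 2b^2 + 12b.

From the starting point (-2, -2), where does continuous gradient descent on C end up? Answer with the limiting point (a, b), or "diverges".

C is separable, so gradient descent decouples: a follows -∂C/∂a, b follows -∂C/∂b.
∂C/∂a = 18a(a + 3); at a=-2 this is -36, so a increases.
∂C/∂b = -4(b - 1)(b + 1)(b + 3); at b=-2 this is -12, so b increases.
a converges to its nearest critical value 0 (a local min of the a-part); b converges to -1. The iterate converges to (0, -1).

(0, -1)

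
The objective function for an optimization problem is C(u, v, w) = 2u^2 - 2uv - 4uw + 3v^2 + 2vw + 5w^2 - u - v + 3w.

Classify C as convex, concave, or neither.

convex

C is quadratic, so its Hessian is the constant matrix H = [[4, -2, -4], [-2, 6, 2], [-4, 2, 10]].
Leading principal minors: 4, 20, 120.
All positive ⇒ H ≻ 0 ⇒ convex.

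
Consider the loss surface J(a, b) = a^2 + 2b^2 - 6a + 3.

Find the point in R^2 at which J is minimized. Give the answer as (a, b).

J(a,b) separates as P(a) + Q(b) + 3, so its minimum is min P + min Q + 3.
P'(a) = 2a - 6 vanishes at a ∈ {3}; Q'(b) = 4b vanishes at b ∈ {0}.
Local minima of P (where P''>0): P(3)=-9. Local minima of Q: Q(0)=0.
So the global minimum of J is P(3) + Q(0) + 3 = -9 + 0 + 3 = -6, attained at (3, 0).

(3, 0)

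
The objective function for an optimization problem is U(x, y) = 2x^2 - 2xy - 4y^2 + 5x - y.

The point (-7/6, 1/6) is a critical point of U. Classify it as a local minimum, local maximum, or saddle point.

The Hessian of U is constant: H = [[4, -2], [-2, -8]].
det(H) = 4·(-8) − (-2)² = -36.
Since det(H) < 0, H is indefinite and the critical point is a saddle point.

saddle point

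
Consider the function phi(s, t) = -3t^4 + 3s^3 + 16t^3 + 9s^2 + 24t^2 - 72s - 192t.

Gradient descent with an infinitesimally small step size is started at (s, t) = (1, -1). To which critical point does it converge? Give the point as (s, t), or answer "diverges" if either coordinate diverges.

phi is separable, so gradient descent decouples: s follows -∂phi/∂s, t follows -∂phi/∂t.
∂phi/∂s = 9(s - 2)(s + 4); at s=1 this is -45, so s increases.
∂phi/∂t = -12(t - 4)(t - 2)(t + 2); at t=-1 this is -180, so t increases.
s converges to its nearest critical value 2 (a local min of the s-part); t converges to 2. The iterate converges to (2, 2).

(2, 2)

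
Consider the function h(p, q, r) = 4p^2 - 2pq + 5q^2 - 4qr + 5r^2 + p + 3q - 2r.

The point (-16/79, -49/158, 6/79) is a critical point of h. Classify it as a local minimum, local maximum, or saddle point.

The Hessian is constant: H = [[8, -2, 0], [-2, 10, -4], [0, -4, 10]].
Leading principal minors: Δ₁ = 8, Δ₂ = 76, Δ₃ = 632.
All leading minors are positive, so H is positive definite: a local minimum.

local minimum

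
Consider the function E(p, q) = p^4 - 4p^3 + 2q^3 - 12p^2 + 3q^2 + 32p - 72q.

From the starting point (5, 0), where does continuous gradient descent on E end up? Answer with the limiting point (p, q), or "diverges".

E is separable, so gradient descent decouples: p follows -∂E/∂p, q follows -∂E/∂q.
∂E/∂p = 4(p - 4)(p - 1)(p + 2); at p=5 this is 112, so p decreases.
∂E/∂q = 6(q - 3)(q + 4); at q=0 this is -72, so q increases.
p converges to its nearest critical value 4 (a local min of the p-part); q converges to 3. The iterate converges to (4, 3).

(4, 3)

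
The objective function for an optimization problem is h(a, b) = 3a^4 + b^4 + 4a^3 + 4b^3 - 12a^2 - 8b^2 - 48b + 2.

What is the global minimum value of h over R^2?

h(a,b) separates as P(a) + Q(b) + 2, so its minimum is min P + min Q + 2.
P'(a) = 12a(a - 1)(a + 2) vanishes at a ∈ {-2, 0, 1}; Q'(b) = 4(b - 2)(b + 2)(b + 3) vanishes at b ∈ {-3, -2, 2}.
Local minima of P (where P''>0): P(-2)=-32, P(1)=-5. Local minima of Q: Q(-3)=45, Q(2)=-80.
So the global minimum of h is P(-2) + Q(2) + 2 = -32 − 80 + 2 = -110, attained at (-2, 2).

-110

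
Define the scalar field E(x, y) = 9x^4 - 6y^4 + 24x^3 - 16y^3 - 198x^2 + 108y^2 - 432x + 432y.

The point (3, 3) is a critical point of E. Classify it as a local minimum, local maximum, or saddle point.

saddle point

The mixed partial ∂²E/∂x∂y is 0, so the Hessian at any point is diag(E_xx, E_yy) = diag(36(3x^2 + 4x - 11), 24(-3y^2 - 4y + 9)).
At (3, 3): H = diag(1008, -720).
The eigenvalues have opposite signs, so H is indefinite: a saddle point.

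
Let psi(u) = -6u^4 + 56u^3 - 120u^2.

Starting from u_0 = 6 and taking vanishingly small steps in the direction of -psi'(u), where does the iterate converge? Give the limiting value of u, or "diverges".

diverges

psi'(u) = -24u(u - 5)(u - 2), so psi'(6) = -576.
Gradient descent moves in the -psi' direction, i.e. u is increasing.
There is no critical point above u=6, and psi' keeps the same sign, so the iterate runs off to +∞.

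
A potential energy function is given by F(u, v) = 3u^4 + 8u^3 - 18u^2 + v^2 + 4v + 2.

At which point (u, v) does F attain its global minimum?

F(u,v) separates as P(u) + Q(v) + 2, so its minimum is min P + min Q + 2.
P'(u) = 12u(u - 1)(u + 3) vanishes at u ∈ {-3, 0, 1}; Q'(v) = 2v + 4 vanishes at v ∈ {-2}.
Local minima of P (where P''>0): P(-3)=-135, P(1)=-7. Local minima of Q: Q(-2)=-4.
So the global minimum of F is P(-3) + Q(-2) + 2 = -135 − 4 + 2 = -137, attained at (-3, -2).

(-3, -2)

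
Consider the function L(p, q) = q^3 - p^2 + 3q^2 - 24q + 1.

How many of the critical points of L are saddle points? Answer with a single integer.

L separates as a function of p plus a function of q, so ∇L=0 decouples.
∂L/∂p = -2p = 0 at p ∈ {0}; ∂L/∂q = 3(q - 2)(q + 4) = 0 at q ∈ {-4, 2}.
The Hessian is diagonal: diag(L_pp, L_qq). Second derivatives: L_pp(0)=-2; L_qq(-4)=-18, L_qq(2)=18.
Saddle points occur where the two diagonal entries have opposite signs: (0, 2). Count: 1.

1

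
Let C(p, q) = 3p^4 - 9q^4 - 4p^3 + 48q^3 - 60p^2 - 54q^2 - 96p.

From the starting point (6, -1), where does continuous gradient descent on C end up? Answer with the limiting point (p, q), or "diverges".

diverges

C is separable, so gradient descent decouples: p follows -∂C/∂p, q follows -∂C/∂q.
∂C/∂p = 12(p - 4)(p + 1)(p + 2); at p=6 this is 1344, so p decreases.
∂C/∂q = -36q(q - 3)(q - 1); at q=-1 this is 288, so q decreases.
The q-coordinate has no critical point in that direction and runs off to infinity.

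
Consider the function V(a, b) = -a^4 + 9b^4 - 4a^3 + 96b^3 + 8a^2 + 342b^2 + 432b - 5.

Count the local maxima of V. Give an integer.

2

V separates as a function of a plus a function of b, so ∇V=0 decouples.
∂V/∂a = -4a(a - 1)(a + 4) = 0 at a ∈ {-4, 0, 1}; ∂V/∂b = 36(b + 1)(b + 3)(b + 4) = 0 at b ∈ {-4, -3, -1}.
The Hessian is diagonal: diag(V_aa, V_bb). Second derivatives: V_aa(-4)=-80, V_aa(0)=16, V_aa(1)=-20; V_bb(-4)=108, V_bb(-3)=-72, V_bb(-1)=216.
Local maxima occur where both diagonal entries negative: (-4, -3), (1, -3). Count: 2.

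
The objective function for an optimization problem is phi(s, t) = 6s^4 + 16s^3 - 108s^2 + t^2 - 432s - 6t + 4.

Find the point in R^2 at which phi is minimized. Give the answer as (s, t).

phi(s,t) separates as P(s) + Q(t) + 4, so its minimum is min P + min Q + 4.
P'(s) = 24(s - 3)(s + 2)(s + 3) vanishes at s ∈ {-3, -2, 3}; Q'(t) = 2(t - 3) vanishes at t ∈ {3}.
Local minima of P (where P''>0): P(-3)=378, P(3)=-1350. Local minima of Q: Q(3)=-9.
So the global minimum of phi is P(3) + Q(3) + 4 = -1350 − 9 + 4 = -1355, attained at (3, 3).

(3, 3)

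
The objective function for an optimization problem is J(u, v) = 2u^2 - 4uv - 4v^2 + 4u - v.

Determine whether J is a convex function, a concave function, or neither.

neither

J is quadratic, so its Hessian is the constant matrix H = [[4, -4], [-4, -8]].
det(H) = -48, tr(H) = -4.
det(H) < 0, so H is indefinite: neither convex nor concave.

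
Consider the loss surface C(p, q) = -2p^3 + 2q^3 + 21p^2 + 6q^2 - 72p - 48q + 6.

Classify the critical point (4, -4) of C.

local maximum

The mixed partial ∂²C/∂p∂q is 0, so the Hessian at any point is diag(C_pp, C_qq) = diag(6(-2p + 7), 12(q + 1)).
At (4, -4): H = diag(-6, -36).
Both eigenvalues are negative, so H is negative definite: a local maximum.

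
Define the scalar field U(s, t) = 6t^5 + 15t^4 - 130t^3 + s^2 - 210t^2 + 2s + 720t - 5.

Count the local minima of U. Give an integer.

2

U separates as a function of s plus a function of t, so ∇U=0 decouples.
∂U/∂s = 2(s + 1) = 0 at s ∈ {-1}; ∂U/∂t = 30(t - 3)(t - 1)(t + 2)(t + 4) = 0 at t ∈ {-4, -2, 1, 3}.
The Hessian is diagonal: diag(U_ss, U_tt). Second derivatives: U_ss(-1)=2; U_tt(-4)=-2100, U_tt(-2)=900, U_tt(1)=-900, U_tt(3)=2100.
Local minima occur where both diagonal entries positive: (-1, -2), (-1, 3). Count: 2.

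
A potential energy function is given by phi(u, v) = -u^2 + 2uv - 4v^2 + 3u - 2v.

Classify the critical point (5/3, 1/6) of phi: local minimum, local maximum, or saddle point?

The Hessian of phi is constant: H = [[-2, 2], [2, -8]].
det(H) = (-2)·(-8) − 2² = 12.
det(H) > 0 and tr(H) = -10 < 0, so H is negative definite and the point is a local maximum.

local maximum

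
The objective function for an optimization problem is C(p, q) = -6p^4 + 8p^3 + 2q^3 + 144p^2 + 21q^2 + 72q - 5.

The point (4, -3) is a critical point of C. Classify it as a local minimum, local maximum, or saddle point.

The mixed partial ∂²C/∂p∂q is 0, so the Hessian at any point is diag(C_pp, C_qq) = diag(24(-3p^2 + 2p + 12), 6(2q + 7)).
At (4, -3): H = diag(-672, 6).
The eigenvalues have opposite signs, so H is indefinite: a saddle point.

saddle point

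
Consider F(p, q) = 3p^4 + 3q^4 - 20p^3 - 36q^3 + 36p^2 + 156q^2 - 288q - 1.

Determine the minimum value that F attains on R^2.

-193

F(p,q) separates as A(p) + B(q) − 1, so its minimum is min A + min B − 1.
A'(p) = 12p(p - 3)(p - 2) vanishes at p ∈ {0, 2, 3}; B'(q) = 12(q - 4)(q - 3)(q - 2) vanishes at q ∈ {2, 3, 4}.
Local minima of A (where A''>0): A(0)=0, A(3)=27. Local minima of B: B(2)=-192, B(4)=-192.
So the global minimum of F is A(0) + B(2) − 1 = 0 − 192 − 1 = -193, attained at (0, 2).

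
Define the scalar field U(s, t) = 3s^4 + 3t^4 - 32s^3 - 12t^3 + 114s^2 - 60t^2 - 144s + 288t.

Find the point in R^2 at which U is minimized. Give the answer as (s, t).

(1, -3)

U(s,t) separates as P(s) + Q(t), so its minimum is min P + min Q.
P'(s) = 12(s - 4)(s - 3)(s - 1) vanishes at s ∈ {1, 3, 4}; Q'(t) = 12(t - 4)(t - 2)(t + 3) vanishes at t ∈ {-3, 2, 4}.
Local minima of P (where P''>0): P(1)=-59, P(4)=-32. Local minima of Q: Q(-3)=-837, Q(4)=192.
So the global minimum of U is P(1) + Q(-3) = -59 − 837 = -896, attained at (1, -3).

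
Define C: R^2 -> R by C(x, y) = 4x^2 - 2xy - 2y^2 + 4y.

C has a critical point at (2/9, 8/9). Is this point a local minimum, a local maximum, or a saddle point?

saddle point

The Hessian of C is constant: H = [[8, -2], [-2, -4]].
det(H) = 8·(-4) − (-2)² = -36.
Since det(H) < 0, H is indefinite and the critical point is a saddle point.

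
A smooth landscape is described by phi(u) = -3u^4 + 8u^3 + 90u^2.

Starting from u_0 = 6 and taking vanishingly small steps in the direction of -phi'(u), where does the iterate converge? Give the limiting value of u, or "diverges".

phi'(u) = -12u(u - 5)(u + 3), so phi'(6) = -648.
Gradient descent moves in the -phi' direction, i.e. u is increasing.
There is no critical point above u=6, and phi' keeps the same sign, so the iterate runs off to +∞.

diverges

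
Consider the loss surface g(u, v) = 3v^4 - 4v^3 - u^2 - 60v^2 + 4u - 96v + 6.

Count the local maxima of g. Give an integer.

1

g separates as a function of u plus a function of v, so ∇g=0 decouples.
∂g/∂u = -2(u - 2) = 0 at u ∈ {2}; ∂g/∂v = 12(v - 4)(v + 1)(v + 2) = 0 at v ∈ {-2, -1, 4}.
The Hessian is diagonal: diag(g_uu, g_vv). Second derivatives: g_uu(2)=-2; g_vv(-2)=72, g_vv(-1)=-60, g_vv(4)=360.
Local maxima occur where both diagonal entries negative: (2, -1). Count: 1.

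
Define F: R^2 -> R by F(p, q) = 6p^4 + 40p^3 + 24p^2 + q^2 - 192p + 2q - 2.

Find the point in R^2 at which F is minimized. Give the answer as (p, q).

(1, -1)

F(p,q) separates as A(p) + B(q) − 2, so its minimum is min A + min B − 2.
A'(p) = 24(p - 1)(p + 2)(p + 4) vanishes at p ∈ {-4, -2, 1}; B'(q) = 2q + 2 vanishes at q ∈ {-1}.
Local minima of A (where A''>0): A(-4)=128, A(1)=-122. Local minima of B: B(-1)=-1.
So the global minimum of F is A(1) + B(-1) − 2 = -122 − 1 − 2 = -125, attained at (1, -1).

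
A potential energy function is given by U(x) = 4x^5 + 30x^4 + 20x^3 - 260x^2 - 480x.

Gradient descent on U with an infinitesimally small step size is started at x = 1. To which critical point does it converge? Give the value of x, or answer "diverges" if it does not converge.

2

U'(x) = 20(x - 2)(x + 1)(x + 3)(x + 4), so U'(1) = -800.
Gradient descent moves in the -U' direction, i.e. x is increasing.
The nearest critical point in that direction is x = 2, where U'' = 1800 > 0 (a local minimum). The iterate converges there.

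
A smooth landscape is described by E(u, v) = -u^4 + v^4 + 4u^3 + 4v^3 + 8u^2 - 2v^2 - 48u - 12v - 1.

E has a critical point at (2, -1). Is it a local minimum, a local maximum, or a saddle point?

saddle point

The mixed partial ∂²E/∂u∂v is 0, so the Hessian at any point is diag(E_uu, E_vv) = diag(4(-3u^2 + 6u + 4), 4(3v^2 + 6v - 1)).
At (2, -1): H = diag(16, -16).
The eigenvalues have opposite signs, so H is indefinite: a saddle point.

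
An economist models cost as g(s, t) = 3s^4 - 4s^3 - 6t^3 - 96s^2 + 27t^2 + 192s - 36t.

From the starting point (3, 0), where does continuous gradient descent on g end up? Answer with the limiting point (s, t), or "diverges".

g is separable, so gradient descent decouples: s follows -∂g/∂s, t follows -∂g/∂t.
∂g/∂s = 12(s - 4)(s - 1)(s + 4); at s=3 this is -168, so s increases.
∂g/∂t = -18(t - 2)(t - 1); at t=0 this is -36, so t increases.
s converges to its nearest critical value 4 (a local min of the s-part); t converges to 1. The iterate converges to (4, 1).

(4, 1)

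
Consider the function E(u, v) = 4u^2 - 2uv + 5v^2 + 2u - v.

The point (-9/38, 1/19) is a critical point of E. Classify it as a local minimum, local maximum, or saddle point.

The Hessian of E is constant: H = [[8, -2], [-2, 10]].
det(H) = 8·10 − (-2)² = 76.
det(H) > 0 and tr(H) = 18 > 0, so H is positive definite and the point is a local minimum.

local minimum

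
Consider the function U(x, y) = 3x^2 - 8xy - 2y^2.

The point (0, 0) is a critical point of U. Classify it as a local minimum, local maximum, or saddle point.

The Hessian of U is constant: H = [[6, -8], [-8, -4]].
det(H) = 6·(-4) − (-8)² = -88.
Since det(H) < 0, H is indefinite and the critical point is a saddle point.

saddle point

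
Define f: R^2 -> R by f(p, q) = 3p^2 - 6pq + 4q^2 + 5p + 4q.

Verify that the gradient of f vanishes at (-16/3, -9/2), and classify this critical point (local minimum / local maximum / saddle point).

local minimum

∇f = (6p - 6q + 5, -6p + 8q + 4); substituting (-16/3, -9/2) gives ∇f = (0, 0), so (-16/3, -9/2) is indeed a critical point.
The Hessian of f is constant: H = [[6, -6], [-6, 8]].
det(H) = 6·8 − (-6)² = 12.
det(H) > 0 and tr(H) = 14 > 0, so H is positive definite and the point is a local minimum.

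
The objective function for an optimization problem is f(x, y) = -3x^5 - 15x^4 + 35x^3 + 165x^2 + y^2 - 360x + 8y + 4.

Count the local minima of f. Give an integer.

2

f separates as a function of x plus a function of y, so ∇f=0 decouples.
∂f/∂x = -15(x - 2)(x - 1)(x + 3)(x + 4) = 0 at x ∈ {-4, -3, 1, 2}; ∂f/∂y = 2(y + 4) = 0 at y ∈ {-4}.
The Hessian is diagonal: diag(f_xx, f_yy). Second derivatives: f_xx(-4)=450, f_xx(-3)=-300, f_xx(1)=300, f_xx(2)=-450; f_yy(-4)=2.
Local minima occur where both diagonal entries positive: (-4, -4), (1, -4). Count: 2.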